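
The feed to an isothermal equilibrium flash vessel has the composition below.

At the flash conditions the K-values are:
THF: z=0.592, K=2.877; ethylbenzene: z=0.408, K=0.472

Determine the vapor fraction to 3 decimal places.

ψ = 0.904

Let ψ = V/F and solve Σ zᵢ(Kᵢ−1)/(1+ψ(Kᵢ−1)) = 0.
g(0) = ΣzᵢKᵢ − 1 = 0.896 and g(1) = 1 − Σzᵢ/Kᵢ = -0.070, so a root lies in (0, 1).
Binary case is linear: z₁(K₁−1)(1+ψ(K₂−1)) + z₂(K₂−1)(1+ψ(K₁−1)) = 0
⇒ ψ = [z₁(K₁−1)+z₂(K₂−1)] / [−(K₁−1)(K₂−1)] = 0.8958/0.9911 = 0.904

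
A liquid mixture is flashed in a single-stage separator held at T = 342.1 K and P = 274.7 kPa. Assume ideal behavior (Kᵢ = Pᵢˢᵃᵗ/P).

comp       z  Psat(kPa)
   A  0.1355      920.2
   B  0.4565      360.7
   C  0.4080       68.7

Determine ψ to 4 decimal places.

ψ = 0.1875

Raoult's law: Kᵢ = Pᵢˢᵃᵗ/P = Pᵢˢᵃᵗ/274.7.
  K_A = 920.2/274.7 = 3.349836, K_B = 360.7/274.7 = 1.313069, K_C = 68.7/274.7 = 0.250091
Material balance + equilibrium reduce to Σ zᵢ(Kᵢ−1)/(1+ψ(Kᵢ−1)) = 0.
g(0) = ΣzᵢKᵢ − 1 = 0.1554 and g(1) = 1 − Σzᵢ/Kᵢ = -1.0195, so a root lies in (0, 1).
Iterate (Newton) starting at ψ = 0.5:
  ψ = 0.5000: g = -0.21953, g' = -0.7789 → ψ = 0.2182
  ψ = 0.2182: g = -0.02153, g' = -0.6942 → ψ = 0.1871
  ψ = 0.1871: g = 0.00025, g' = -0.7113 → ψ = 0.1875
Converged at ψ = 0.1875.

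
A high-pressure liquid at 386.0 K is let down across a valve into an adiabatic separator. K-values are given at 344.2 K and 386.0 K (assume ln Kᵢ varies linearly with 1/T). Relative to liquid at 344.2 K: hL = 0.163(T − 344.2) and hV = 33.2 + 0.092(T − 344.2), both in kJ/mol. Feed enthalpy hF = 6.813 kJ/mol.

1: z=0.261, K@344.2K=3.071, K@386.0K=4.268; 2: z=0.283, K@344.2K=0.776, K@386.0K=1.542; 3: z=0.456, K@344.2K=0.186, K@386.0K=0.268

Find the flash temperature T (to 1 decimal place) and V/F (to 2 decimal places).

Adiabatic flash: solve Rachford–Rice at each trial T, then check hF = ψ·hV(T) + (1−ψ)·hL(T).
  T = 344.2 K: K = (3.071, 0.776, 0.186), RR gives ψ = 0.082, H_out = 2.715 kJ/mol
  T = 386.0 K: K = (4.268, 1.542, 0.268), RR gives ψ = 0.422, H_out = 19.582 kJ/mol
  T = 365.1 K: K = (3.655, 1.116, 0.226), RR gives ψ = 0.260, H_out = 11.639 kJ/mol
  T = 354.6 K: K = (3.357, 0.935, 0.205), RR gives ψ = 0.171, H_out = 7.259 kJ/mol
  T = 349.4 K: K = (3.213, 0.853, 0.196), RR gives ψ = 0.127, H_out = 5.014 kJ/mol
  T = 352.0 K: K = (3.285, 0.893, 0.200), RR gives ψ = 0.149, H_out = 6.143 kJ/mol
  T = 353.3 K: K = (3.321, 0.914, 0.203), RR gives ψ = 0.160, H_out = 6.702 kJ/mol
Linear interpolation between T = 353.3 (H_out = 6.702) and T = 354.6 (H_out = 7.259) on hF = 6.813 gives T ≈ 353.6 K, at which ψ = 0.16.

T = 353.6 K, V/F = 0.16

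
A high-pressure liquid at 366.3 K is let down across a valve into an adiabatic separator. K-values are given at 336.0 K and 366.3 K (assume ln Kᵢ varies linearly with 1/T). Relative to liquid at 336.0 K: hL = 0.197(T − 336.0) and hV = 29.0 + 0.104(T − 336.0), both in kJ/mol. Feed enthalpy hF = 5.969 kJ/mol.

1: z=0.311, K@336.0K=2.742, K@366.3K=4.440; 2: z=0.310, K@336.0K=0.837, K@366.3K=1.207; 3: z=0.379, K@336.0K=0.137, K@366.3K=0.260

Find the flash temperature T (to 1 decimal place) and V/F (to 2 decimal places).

T = 338.6 K, V/F = 0.19

Adiabatic flash: solve Rachford–Rice at each trial T, then check hF = ψ·hV(T) + (1−ψ)·hL(T).
  T = 336.0 K: K = (2.742, 0.837, 0.137), RR gives ψ = 0.152, H_out = 4.410 kJ/mol
  T = 366.3 K: K = (4.440, 1.207, 0.260), RR gives ψ = 0.506, H_out = 19.220 kJ/mol
  T = 351.1 K: K = (3.523, 1.012, 0.191), RR gives ψ = 0.343, H_out = 12.446 kJ/mol
  T = 343.6 K: K = (3.119, 0.923, 0.163), RR gives ψ = 0.255, H_out = 8.711 kJ/mol
  T = 339.8 K: K = (2.927, 0.879, 0.149), RR gives ψ = 0.206, H_out = 6.643 kJ/mol
  T = 337.9 K: K = (2.833, 0.858, 0.143), RR gives ψ = 0.180, H_out = 5.550 kJ/mol
Linear interpolation between T = 337.9 (H_out = 5.550) and T = 339.8 (H_out = 6.643) on hF = 5.969 gives T ≈ 338.6 K, at which ψ = 0.19.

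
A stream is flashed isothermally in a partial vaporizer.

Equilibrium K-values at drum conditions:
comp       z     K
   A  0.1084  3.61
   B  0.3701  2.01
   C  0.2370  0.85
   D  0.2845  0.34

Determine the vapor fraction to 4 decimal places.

ψ = 0.5885

Iterate (Newton) starting at ψ = 0.5:
  ψ = 0.5000: g = 0.05243, g' = -0.5880 → ψ = 0.5892
  ψ = 0.5892: g = -0.00040, g' = -0.6013 → ψ = 0.5885
Converged at ψ = 0.5885.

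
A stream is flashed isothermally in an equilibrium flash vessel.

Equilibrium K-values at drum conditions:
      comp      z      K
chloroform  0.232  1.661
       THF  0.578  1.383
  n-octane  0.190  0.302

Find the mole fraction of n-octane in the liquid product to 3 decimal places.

x_n-octane = 0.394

Let ψ = V/F and solve Σ zᵢ(Kᵢ−1)/(1+ψ(Kᵢ−1)) = 0.
Feasibility: ΣzᵢKᵢ = 1.242, Σzᵢ/Kᵢ = 1.187 — both > 1, two phases present.
Newton–Raphson from ψ = 0.5:
  ψ = 0.500: g = 0.0973, g' = -0.335 → ψ = 0.790
  ψ = 0.790: g = -0.0251, g' = -0.554 → ψ = 0.745
  ψ = 0.745: g = -0.0013, g' = -0.499 → ψ = 0.742
Converged at ψ = 0.742.
Compositions from xᵢ = zᵢ/(1+ψ(Kᵢ−1)), yᵢ = Kᵢxᵢ:
  chloroform: x = 0.156, y = 0.259
  THF: x = 0.450, y = 0.622
  n-octane: x = 0.394, y = 0.119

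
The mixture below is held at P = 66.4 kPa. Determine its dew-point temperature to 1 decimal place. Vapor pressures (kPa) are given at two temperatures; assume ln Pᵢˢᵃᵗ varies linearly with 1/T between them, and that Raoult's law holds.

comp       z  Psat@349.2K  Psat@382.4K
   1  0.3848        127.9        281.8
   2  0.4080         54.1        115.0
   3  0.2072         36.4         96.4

Dew-point temperature: Σzᵢ·P/Pᵢˢᵃᵗ(T) = 1. Interpolate ln Pᵢˢᵃᵗ = aᵢ + bᵢ/T.
  T = 349.2 K: ΣzᵢP/Pᵢˢᵃᵗ = 1.0785
  T = 382.4 K: ΣzᵢP/Pᵢˢᵃᵗ = 0.4690
  T = 365.8 K: ΣzᵢP/Pᵢˢᵃᵗ = 0.6970
  T = 357.5 K: ΣzᵢP/Pᵢˢᵃᵗ = 0.8623
  T = 353.4 K: ΣzᵢP/Pᵢˢᵃᵗ = 0.9617
  T = 351.3 K: ΣzᵢP/Pᵢˢᵃᵗ = 1.0181
Interpolating between 351.3 K and 353.4 K gives T ≈ 352.0 K.

T = 352.0 K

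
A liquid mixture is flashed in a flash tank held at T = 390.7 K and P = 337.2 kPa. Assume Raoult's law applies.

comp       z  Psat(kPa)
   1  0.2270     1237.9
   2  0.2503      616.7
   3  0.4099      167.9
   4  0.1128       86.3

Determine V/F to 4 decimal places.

Raoult's law: Kᵢ = Pᵢˢᵃᵗ/P = Pᵢˢᵃᵗ/337.2.
  K_1 = 1237.9/337.2 = 3.671115, K_2 = 616.7/337.2 = 1.828885, K_3 = 167.9/337.2 = 0.497924, K_4 = 86.3/337.2 = 0.255931
Rachford–Rice: g(V/F) = Σ zᵢ(Kᵢ−1)/(1+V/F(Kᵢ−1)) = 0.
Check two-phase: ΣzᵢKᵢ = 1.5241 > 1 and Σzᵢ/Kᵢ = 1.4627 > 1, so g(0) = 0.5241 > 0 and g(1) = -0.4627 < 0.
Iterate (Newton) starting at V/F = 0.38:
  V/F = 0.3800: g = 0.08735, g' = -0.7775 → V/F = 0.4923
  V/F = 0.4923: g = 0.00342, g' = -0.7268 → V/F = 0.4970
Converged at V/F = 0.4970.

V/F = 0.4970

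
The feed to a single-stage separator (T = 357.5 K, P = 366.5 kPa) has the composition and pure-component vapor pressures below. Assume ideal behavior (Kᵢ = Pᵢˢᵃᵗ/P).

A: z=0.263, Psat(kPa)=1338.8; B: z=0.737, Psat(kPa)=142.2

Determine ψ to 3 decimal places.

Raoult's law: Kᵢ = Pᵢˢᵃᵗ/P = Pᵢˢᵃᵗ/366.5.
  K_A = 1338.8/366.5 = 3.65293, K_B = 142.2/366.5 = 0.38799
Rachford–Rice: g(ψ) = Σ zᵢ(Kᵢ−1)/(1+ψ(Kᵢ−1)) = 0.
Feasibility: ΣzᵢKᵢ = 1.247, Σzᵢ/Kᵢ = 1.972 — both > 1, two phases present.
Binary case is linear: z₁(K₁−1)(1+ψ(K₂−1)) + z₂(K₂−1)(1+ψ(K₁−1)) = 0
⇒ ψ = [z₁(K₁−1)+z₂(K₂−1)] / [−(K₁−1)(K₂−1)] = 0.2467/1.6236 = 0.152

ψ = 0.152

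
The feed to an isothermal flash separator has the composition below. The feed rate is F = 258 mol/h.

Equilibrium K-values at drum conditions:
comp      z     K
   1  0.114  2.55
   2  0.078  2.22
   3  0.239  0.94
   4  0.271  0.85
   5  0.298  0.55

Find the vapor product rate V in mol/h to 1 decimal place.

Let β = V/F and solve Σ zᵢ(Kᵢ−1)/(1+β(Kᵢ−1)) = 0.
Check two-phase: ΣzᵢKᵢ = 1.083 > 1 and Σzᵢ/Kᵢ = 1.195 > 1, so g(0) = 0.083 > 0 and g(1) = -0.195 < 0.
Newton iteration, β⁰ = 0.67:
  β = 0.670: g = -0.1131, g' = -0.233 → β = 0.185
  β = 0.185: g = 0.0123, g' = -0.322 → β = 0.223
  β = 0.223: g = 0.0003, g' = -0.305 → β = 0.225
Converged at β = 0.225.
Then V = β·F = 0.2245·258 = 57.9 mol/h and L = F − V = 200.1 mol/h.

V = 57.9 mol/h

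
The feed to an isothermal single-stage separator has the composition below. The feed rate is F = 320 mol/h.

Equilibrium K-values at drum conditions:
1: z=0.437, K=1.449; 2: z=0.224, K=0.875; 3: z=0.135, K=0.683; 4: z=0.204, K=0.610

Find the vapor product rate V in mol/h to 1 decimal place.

Iterate (Newton) starting at ψ = 0.45:
  ψ = 0.450: g = -0.0128, g' = -0.129 → ψ = 0.350
Converged at ψ = 0.350.
Then V = ψ·F = 0.3501·320 = 112.0 mol/h and L = F − V = 208.0 mol/h.

V = 112.0 mol/h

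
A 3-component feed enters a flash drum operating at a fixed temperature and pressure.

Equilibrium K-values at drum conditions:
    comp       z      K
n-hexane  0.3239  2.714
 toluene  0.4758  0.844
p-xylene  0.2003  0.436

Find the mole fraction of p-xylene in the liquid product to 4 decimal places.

x_p-xylene = 0.3174

Let ψ = V/F and solve Σ zᵢ(Kᵢ−1)/(1+ψ(Kᵢ−1)) = 0.
Check two-phase: ΣzᵢKᵢ = 1.3680 > 1 and Σzᵢ/Kᵢ = 1.1425 > 1, so g(0) = 0.3680 > 0 and g(1) = -0.1425 < 0.
Newton iteration, ψ⁰ = 0.7:
  ψ = 0.7000: g = -0.01762, g' = -0.3852 → ψ = 0.6543
Converged at ψ = 0.6543.
Compositions from xᵢ = zᵢ/(1+ψ(Kᵢ−1)), yᵢ = Kᵢxᵢ:
  n-hexane: x = 0.1527, y = 0.4144
  toluene: x = 0.5299, y = 0.4472
  p-xylene: x = 0.3174, y = 0.1384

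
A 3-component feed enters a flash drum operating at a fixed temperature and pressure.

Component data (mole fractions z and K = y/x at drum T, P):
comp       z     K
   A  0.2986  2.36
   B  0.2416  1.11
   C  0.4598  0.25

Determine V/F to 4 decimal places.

V/F = 0.1150

Material balance + equilibrium reduce to Σ zᵢ(Kᵢ−1)/(1+V/F(Kᵢ−1)) = 0.
g(0) = ΣzᵢKᵢ − 1 = 0.0878 and g(1) = 1 − Σzᵢ/Kᵢ = -1.1834, so a root lies in (0, 1).
Newton iteration, V/F⁰ = 0.5:
  V/F = 0.5000: g = -0.28485, g' = -0.8604 → V/F = 0.1689
  V/F = 0.1689: g = -0.03857, g' = -0.7071 → V/F = 0.1144
  V/F = 0.1144: g = 0.00045, g' = -0.7259 → V/F = 0.1150
Converged at V/F = 0.1150.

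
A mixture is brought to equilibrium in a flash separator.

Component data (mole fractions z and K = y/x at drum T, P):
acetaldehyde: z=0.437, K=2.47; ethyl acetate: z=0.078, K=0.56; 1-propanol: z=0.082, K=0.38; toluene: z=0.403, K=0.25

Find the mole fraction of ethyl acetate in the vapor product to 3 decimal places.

Let β = V/F and solve Σ zᵢ(Kᵢ−1)/(1+β(Kᵢ−1)) = 0.
Feasibility: ΣzᵢKᵢ = 1.255, Σzᵢ/Kᵢ = 2.144 — both > 1, two phases present.
Newton–Raphson from β = 0.39:
  β = 0.390: g = -0.1274, g' = -0.911 → β = 0.250
  β = 0.250: g = -0.0012, g' = -0.911 → β = 0.249
Converged at β = 0.249.
Compositions from xᵢ = zᵢ/(1+β(Kᵢ−1)), yᵢ = Kᵢxᵢ:
  acetaldehyde: x = 0.320, y = 0.790
  ethyl acetate: x = 0.088, y = 0.049
  1-propanol: x = 0.097, y = 0.037
  toluene: x = 0.496, y = 0.124

y_ethyl acetate = 0.049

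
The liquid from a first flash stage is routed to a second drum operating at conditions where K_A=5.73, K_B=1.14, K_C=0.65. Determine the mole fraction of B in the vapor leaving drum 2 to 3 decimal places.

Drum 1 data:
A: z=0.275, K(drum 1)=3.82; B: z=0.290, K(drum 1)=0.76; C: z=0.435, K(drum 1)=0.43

y_B (drum 2) = 0.337

Drum 1:
Material balance + equilibrium reduce to Σ zᵢ(Kᵢ−1)/(1+ψ₁(Kᵢ−1)) = 0.
g(0) = ΣzᵢKᵢ − 1 = 0.458 and g(1) = 1 − Σzᵢ/Kᵢ = -0.465, so a root lies in (0, 1).
Newton iteration, ψ₁⁰ = 0.5:
  ψ₁ = 0.500: g = -0.1041, g' = -0.675 → ψ₁ = 0.346
  ψ₁ = 0.346: g = 0.0080, g' = -0.800 → ψ₁ = 0.356
Converged at ψ₁ = 0.356.
Drum-1 compositions:
  A: x = 0.137, y = 0.524
  B: x = 0.317, y = 0.241
  C: x = 0.546, y = 0.235
Drum-2 feed = drum-1 liquid: z₂ = (0.1373, 0.3171, 0.5457).
Drum 2:
Let ψ₂ = V/F and solve Σ zᵢ(Kᵢ−1)/(1+ψ₂(Kᵢ−1)) = 0.
Check two-phase: ΣzᵢKᵢ = 1.503 > 1 and Σzᵢ/Kᵢ = 1.142 > 1, so g(0) = 0.503 > 0 and g(1) = -0.142 < 0.
Newton iteration, ψ₂⁰ = 0.52:
  ψ₂ = 0.520: g = -0.0044, g' = -0.362 → ψ₂ = 0.508
Converged at ψ₂ = 0.508.
  A: x = 0.040, y = 0.231
  B: x = 0.296, y = 0.337
  C: x = 0.664, y = 0.431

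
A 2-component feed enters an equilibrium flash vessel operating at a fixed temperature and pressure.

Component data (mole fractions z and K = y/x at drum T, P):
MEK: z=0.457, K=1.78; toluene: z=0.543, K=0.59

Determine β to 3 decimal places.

β = 0.418

Let β = V/F and solve Σ zᵢ(Kᵢ−1)/(1+β(Kᵢ−1)) = 0.
Feasibility: ΣzᵢKᵢ = 1.134, Σzᵢ/Kᵢ = 1.177 — both > 1, two phases present.
Binary case is linear: z₁(K₁−1)(1+β(K₂−1)) + z₂(K₂−1)(1+β(K₁−1)) = 0
⇒ β = [z₁(K₁−1)+z₂(K₂−1)] / [−(K₁−1)(K₂−1)] = 0.1338/0.3198 = 0.418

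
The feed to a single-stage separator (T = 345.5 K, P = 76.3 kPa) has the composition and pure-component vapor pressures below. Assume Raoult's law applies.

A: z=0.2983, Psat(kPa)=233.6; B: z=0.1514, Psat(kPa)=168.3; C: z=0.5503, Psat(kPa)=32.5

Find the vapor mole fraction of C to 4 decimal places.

Raoult's law: Kᵢ = Pᵢˢᵃᵗ/P = Pᵢˢᵃᵗ/76.3.
  K_A = 233.6/76.3 = 3.061599, K_B = 168.3/76.3 = 2.205767, K_C = 32.5/76.3 = 0.425950
Newton–Raphson from ψ = 0.35:
  ψ = 0.3500: g = 0.09027, g' = -0.8206 → ψ = 0.4600
  ψ = 0.4600: g = 0.00382, g' = -0.7599 → ψ = 0.4650
Converged at ψ = 0.4650.
Compositions from xᵢ = zᵢ/(1+ψ(Kᵢ−1)), yᵢ = Kᵢxᵢ:
  A: x = 0.1523, y = 0.4663
  B: x = 0.0970, y = 0.2140
  C: x = 0.7507, y = 0.3198

y_C = 0.3198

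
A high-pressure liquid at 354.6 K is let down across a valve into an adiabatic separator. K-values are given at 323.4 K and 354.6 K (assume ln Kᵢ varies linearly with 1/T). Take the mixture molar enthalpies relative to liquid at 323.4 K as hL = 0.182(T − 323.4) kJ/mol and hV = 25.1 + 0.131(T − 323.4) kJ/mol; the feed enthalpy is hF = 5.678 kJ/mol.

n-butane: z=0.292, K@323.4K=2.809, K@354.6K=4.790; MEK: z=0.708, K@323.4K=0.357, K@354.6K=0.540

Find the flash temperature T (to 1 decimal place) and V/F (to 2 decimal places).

T = 331.3 K, V/F = 0.17

Adiabatic flash: solve Rachford–Rice at each trial T, then check hF = ψ·hV(T) + (1−ψ)·hL(T).
  T = 323.4 K: K = (2.809, 0.357), RR gives ψ = 0.063, H_out = 1.575 kJ/mol
  T = 354.6 K: K = (4.790, 0.540), RR gives ψ = 0.448, H_out = 16.210 kJ/mol
  T = 339.0 K: K = (3.713, 0.443), RR gives ψ = 0.264, H_out = 9.245 kJ/mol
  T = 331.2 K: K = (3.240, 0.399), RR gives ψ = 0.170, H_out = 5.611 kJ/mol
  T = 335.1 K: K = (3.472, 0.421), RR gives ψ = 0.218, H_out = 7.462 kJ/mol
  T = 333.1 K: K = (3.352, 0.409), RR gives ψ = 0.193, H_out = 6.523 kJ/mol
Linear interpolation between T = 331.2 (H_out = 5.611) and T = 333.1 (H_out = 6.523) on hF = 5.678 gives T ≈ 331.3 K, at which ψ = 0.17.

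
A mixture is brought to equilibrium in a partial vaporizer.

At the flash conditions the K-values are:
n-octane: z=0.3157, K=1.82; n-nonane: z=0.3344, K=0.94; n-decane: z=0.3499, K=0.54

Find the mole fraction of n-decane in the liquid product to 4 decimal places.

Newton iteration, V/F⁰ = 0.5:
  V/F = 0.5000: g = -0.04612, g' = -0.2329 → V/F = 0.3020
  V/F = 0.3020: g = 0.00013, g' = -0.2375 → V/F = 0.3026
Converged at V/F = 0.3026.
Compositions from xᵢ = zᵢ/(1+V/F(Kᵢ−1)), yᵢ = Kᵢxᵢ:
  n-octane: x = 0.2529, y = 0.4604
  n-nonane: x = 0.3406, y = 0.3201
  n-decane: x = 0.4065, y = 0.2195

x_n-decane = 0.4065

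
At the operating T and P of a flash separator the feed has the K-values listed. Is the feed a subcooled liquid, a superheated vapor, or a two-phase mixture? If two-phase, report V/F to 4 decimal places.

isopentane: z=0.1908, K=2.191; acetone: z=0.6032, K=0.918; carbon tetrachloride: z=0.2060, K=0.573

ΣzᵢKᵢ = 1.0898; Σzᵢ/Kᵢ = 1.1037.
Both exceed 1, so a two-phase solution exists.
Material balance + equilibrium reduce to Σ zᵢ(Kᵢ−1)/(1+ψ(Kᵢ−1)) = 0.
Newton iteration, ψ⁰ = 0.33:
  ψ = 0.3300: g = 0.00990, g' = -0.1946 → ψ = 0.3809
  ψ = 0.3809: g = 0.00023, g' = -0.1860 → ψ = 0.3821
Converged at ψ = 0.3821.

two-phase, V/F = 0.3821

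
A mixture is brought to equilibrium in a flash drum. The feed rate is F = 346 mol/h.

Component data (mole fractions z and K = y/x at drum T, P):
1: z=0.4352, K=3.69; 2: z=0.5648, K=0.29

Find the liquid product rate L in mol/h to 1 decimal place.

Material balance + equilibrium reduce to Σ zᵢ(Kᵢ−1)/(1+β(Kᵢ−1)) = 0.
Feasibility: ΣzᵢKᵢ = 1.7697, Σzᵢ/Kᵢ = 2.0655 — both > 1, two phases present.
Binary case is linear: z₁(K₁−1)(1+β(K₂−1)) + z₂(K₂−1)(1+β(K₁−1)) = 0
⇒ β = [z₁(K₁−1)+z₂(K₂−1)] / [−(K₁−1)(K₂−1)] = 0.76968/1.90990 = 0.4030
Then V = β·F = 0.4030·346 = 139.4 mol/h and L = F − V = 206.6 mol/h.

L = 206.6 mol/h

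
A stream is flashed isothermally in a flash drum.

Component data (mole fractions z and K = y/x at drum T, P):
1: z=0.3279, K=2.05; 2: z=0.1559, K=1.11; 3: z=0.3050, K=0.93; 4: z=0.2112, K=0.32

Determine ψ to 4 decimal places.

Rachford–Rice: g(ψ) = Σ zᵢ(Kᵢ−1)/(1+ψ(Kᵢ−1)) = 0.
Check two-phase: ΣzᵢKᵢ = 1.1965 > 1 and Σzᵢ/Kᵢ = 1.2884 > 1, so g(0) = 0.1965 > 0 and g(1) = -0.2884 < 0.
Newton–Raphson from ψ = 0.54:
  ψ = 0.5400: g = -0.01324, g' = -0.3944 → ψ = 0.5064
  ψ = 0.5064: g = -0.00017, g' = -0.3846 → ψ = 0.5060
Converged at ψ = 0.5060.

ψ = 0.5060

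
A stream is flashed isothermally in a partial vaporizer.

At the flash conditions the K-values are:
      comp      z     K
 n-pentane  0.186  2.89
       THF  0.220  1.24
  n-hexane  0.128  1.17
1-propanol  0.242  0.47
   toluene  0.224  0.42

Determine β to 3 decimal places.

Let β = V/F and solve Σ zᵢ(Kᵢ−1)/(1+β(Kᵢ−1)) = 0.
Feasibility: ΣzᵢKᵢ = 1.168, Σzᵢ/Kᵢ = 1.399 — both > 1, two phases present.
Newton–Raphson from β = 0.58:
  β = 0.580: g = -0.1471, g' = -0.477 → β = 0.272
  β = 0.272: g = -0.0013, g' = -0.504 → β = 0.269
Converged at β = 0.269.

β = 0.269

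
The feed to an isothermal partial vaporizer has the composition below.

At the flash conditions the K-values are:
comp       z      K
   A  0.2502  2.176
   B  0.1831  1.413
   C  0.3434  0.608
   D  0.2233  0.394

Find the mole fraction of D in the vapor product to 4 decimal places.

y_D = 0.1015

Newton iteration, ψ⁰ = 0.5:
  ψ = 0.5000: g = -0.11361, g' = -0.4091 → ψ = 0.2223
  ψ = 0.2223: g = -0.00133, g' = -0.4165 → ψ = 0.2191
Converged at ψ = 0.2191.
Compositions from xᵢ = zᵢ/(1+ψ(Kᵢ−1)), yᵢ = Kᵢxᵢ:
  A: x = 0.1989, y = 0.4329
  B: x = 0.1679, y = 0.2373
  C: x = 0.3757, y = 0.2284
  D: x = 0.2575, y = 0.1015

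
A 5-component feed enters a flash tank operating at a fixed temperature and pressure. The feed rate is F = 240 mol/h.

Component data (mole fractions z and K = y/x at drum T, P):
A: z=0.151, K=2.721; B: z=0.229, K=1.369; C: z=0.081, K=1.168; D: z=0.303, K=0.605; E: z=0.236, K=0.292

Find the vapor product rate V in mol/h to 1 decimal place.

Newton–Raphson from ψ = 0.61:
  ψ = 0.610: g = -0.2437, g' = -0.578 → ψ = 0.188
  ψ = 0.188: g = -0.0336, g' = -0.497 → ψ = 0.121
  ψ = 0.121: g = 0.0010, g' = -0.531 → ψ = 0.123
Converged at ψ = 0.123.
Then V = ψ·F = 0.1226·240 = 29.4 mol/h and L = F − V = 210.6 mol/h.

V = 29.4 mol/h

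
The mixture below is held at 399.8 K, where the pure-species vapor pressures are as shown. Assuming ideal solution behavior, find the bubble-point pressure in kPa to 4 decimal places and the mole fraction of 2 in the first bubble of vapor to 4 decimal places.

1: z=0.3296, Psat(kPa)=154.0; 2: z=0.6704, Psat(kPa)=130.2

Pbub = 138.0445 kPa, y_2 = 0.6323

At the bubble point ψ → 0, so ΣzᵢKᵢ = 1 with Kᵢ = Pᵢˢᵃᵗ/P ⇒ P = ΣzᵢPᵢˢᵃᵗ.
P = 0.3296·154.0 + 0.6704·130.2 = 138.0445 kPa
yᵢ = zᵢPᵢˢᵃᵗ/P ⇒ y_2 = 0.6704·130.2/138.0445 = 0.6323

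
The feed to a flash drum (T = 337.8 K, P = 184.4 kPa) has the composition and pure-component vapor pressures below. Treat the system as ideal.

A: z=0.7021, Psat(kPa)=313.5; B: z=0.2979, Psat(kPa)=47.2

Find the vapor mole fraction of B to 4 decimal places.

Raoult's law: Kᵢ = Pᵢˢᵃᵗ/P = Pᵢˢᵃᵗ/184.4.
  K_A = 313.5/184.4 = 1.700108, K_B = 47.2/184.4 = 0.255965
Rachford–Rice: g(ψ) = Σ zᵢ(Kᵢ−1)/(1+ψ(Kᵢ−1)) = 0.
Check two-phase: ΣzᵢKᵢ = 1.2699 > 1 and Σzᵢ/Kᵢ = 1.5768 > 1, so g(0) = 0.2699 > 0 and g(1) = -0.5768 < 0.
Binary case is linear: z₁(K₁−1)(1+ψ(K₂−1)) + z₂(K₂−1)(1+ψ(K₁−1)) = 0
⇒ ψ = [z₁(K₁−1)+z₂(K₂−1)] / [−(K₁−1)(K₂−1)] = 0.26990/0.52090 = 0.5181
Compositions from xᵢ = zᵢ/(1+ψ(Kᵢ−1)), yᵢ = Kᵢxᵢ:
  A: x = 0.5152, y = 0.8759
  B: x = 0.4848, y = 0.1241

y_B = 0.1241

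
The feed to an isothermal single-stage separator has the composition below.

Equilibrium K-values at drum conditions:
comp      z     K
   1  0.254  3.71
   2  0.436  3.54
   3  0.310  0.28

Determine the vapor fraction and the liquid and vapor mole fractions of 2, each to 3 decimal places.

Rachford–Rice: g(ψ) = Σ zᵢ(Kᵢ−1)/(1+ψ(Kᵢ−1)) = 0.
Check two-phase: ΣzᵢKᵢ = 2.573 > 1 and Σzᵢ/Kᵢ = 1.299 > 1, so g(0) = 1.573 > 0 and g(1) = -0.299 < 0.
Iterate (Newton) starting at ψ = 0.42:
  ψ = 0.420: g = 0.5378, g' = -1.397 → ψ = 0.805
  ψ = 0.805: g = 0.0491, g' = -1.397 → ψ = 0.840
  ψ = 0.840: g = -0.0016, g' = -1.490 → ψ = 0.839
Converged at ψ = 0.839.
Compositions from xᵢ = zᵢ/(1+ψ(Kᵢ−1)), yᵢ = Kᵢxᵢ:
  1: x = 0.078, y = 0.288
  2: x = 0.139, y = 0.493
  3: x = 0.783, y = 0.219

ψ = 0.839, x_2 = 0.139, y_2 = 0.493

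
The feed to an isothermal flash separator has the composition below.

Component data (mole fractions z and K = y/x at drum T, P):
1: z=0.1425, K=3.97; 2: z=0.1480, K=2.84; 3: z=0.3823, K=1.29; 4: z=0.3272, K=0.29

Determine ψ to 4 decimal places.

Let ψ = V/F and solve Σ zᵢ(Kᵢ−1)/(1+ψ(Kᵢ−1)) = 0.
Check two-phase: ΣzᵢKᵢ = 1.5741 > 1 and Σzᵢ/Kᵢ = 1.5126 > 1, so g(0) = 0.5741 > 0 and g(1) = -0.5126 < 0.
Newton iteration, ψ⁰ = 0.41:
  ψ = 0.4100: g = 0.11744, g' = -0.7723 → ψ = 0.5621
  ψ = 0.5621: g = 0.00116, g' = -0.7780 → ψ = 0.5636
Converged at ψ = 0.5636.

ψ = 0.5636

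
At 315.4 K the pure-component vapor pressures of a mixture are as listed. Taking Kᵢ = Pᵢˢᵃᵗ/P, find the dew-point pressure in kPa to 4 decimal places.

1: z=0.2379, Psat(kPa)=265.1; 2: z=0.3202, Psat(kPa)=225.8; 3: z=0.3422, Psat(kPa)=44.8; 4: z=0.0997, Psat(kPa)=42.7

Pdew = 81.3752 kPa

At the dew point ψ → 1, so Σzᵢ/Kᵢ = 1 with Kᵢ = Pᵢˢᵃᵗ/P ⇒ 1/P = Σzᵢ/Pᵢˢᵃᵗ.
1/P = 0.2379/265.1 + 0.3202/225.8 + 0.3422/44.8 + 0.0997/42.7 = 0.0122888 ⇒ P = 81.3752 kPa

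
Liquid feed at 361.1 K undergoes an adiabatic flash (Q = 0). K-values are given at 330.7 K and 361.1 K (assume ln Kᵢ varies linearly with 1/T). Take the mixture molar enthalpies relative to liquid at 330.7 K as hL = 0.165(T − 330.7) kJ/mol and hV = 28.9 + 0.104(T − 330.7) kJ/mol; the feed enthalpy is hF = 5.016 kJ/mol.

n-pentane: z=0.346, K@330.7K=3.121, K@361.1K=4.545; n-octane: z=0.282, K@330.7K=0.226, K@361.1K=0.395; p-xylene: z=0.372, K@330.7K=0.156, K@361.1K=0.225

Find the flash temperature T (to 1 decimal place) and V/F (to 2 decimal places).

Adiabatic flash: solve Rachford–Rice at each trial T, then check hF = ψ·hV(T) + (1−ψ)·hL(T).
  T = 330.7 K: K = (3.121, 0.226, 0.156), RR gives ψ = 0.117, H_out = 3.374 kJ/mol
  T = 361.1 K: K = (4.545, 0.395, 0.225), RR gives ψ = 0.307, H_out = 13.310 kJ/mol
  T = 345.9 K: K = (3.798, 0.302, 0.189), RR gives ψ = 0.220, H_out = 8.654 kJ/mol
  T = 338.3 K: K = (3.450, 0.262, 0.172), RR gives ψ = 0.171, H_out = 6.127 kJ/mol
  T = 334.5 K: K = (3.283, 0.244, 0.164), RR gives ψ = 0.145, H_out = 4.785 kJ/mol
  T = 336.4 K: K = (3.366, 0.253, 0.168), RR gives ψ = 0.158, H_out = 5.464 kJ/mol
Linear interpolation between T = 334.5 (H_out = 4.785) and T = 336.4 (H_out = 5.464) on hF = 5.016 gives T ≈ 335.1 K, at which ψ = 0.15.

T = 335.1 K, V/F = 0.15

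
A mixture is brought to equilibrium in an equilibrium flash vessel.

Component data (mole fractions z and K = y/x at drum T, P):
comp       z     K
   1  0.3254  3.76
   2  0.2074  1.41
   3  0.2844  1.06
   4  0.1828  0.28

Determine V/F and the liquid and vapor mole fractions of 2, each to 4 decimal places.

V/F = 0.8596, x_2 = 0.1534, y_2 = 0.2162

Rachford–Rice: g(V/F) = Σ zᵢ(Kᵢ−1)/(1+V/F(Kᵢ−1)) = 0.
g(0) = ΣzᵢKᵢ − 1 = 0.8686 and g(1) = 1 − Σzᵢ/Kᵢ = -0.1548, so a root lies in (0, 1).
Newton–Raphson from V/F = 0.5:
  V/F = 0.5000: g = 0.25884, g' = -0.6939 → V/F = 0.8730
  V/F = 0.8730: g = -0.01209, g' = -0.9199 → V/F = 0.8599
  V/F = 0.8599: g = -0.00019, g' = -0.8910 → V/F = 0.8596
Converged at V/F = 0.8596.
Compositions from xᵢ = zᵢ/(1+V/F(Kᵢ−1)), yᵢ = Kᵢxᵢ:
  1: x = 0.0965, y = 0.3628
  2: x = 0.1534, y = 0.2162
  3: x = 0.2705, y = 0.2867
  4: x = 0.4797, y = 0.1343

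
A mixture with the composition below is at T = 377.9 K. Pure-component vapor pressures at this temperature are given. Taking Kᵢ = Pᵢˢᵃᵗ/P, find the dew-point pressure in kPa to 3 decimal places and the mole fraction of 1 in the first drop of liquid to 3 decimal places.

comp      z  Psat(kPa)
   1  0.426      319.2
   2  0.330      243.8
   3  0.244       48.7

Pdew = 129.897 kPa, x_1 = 0.173

At the dew point ψ → 1, so Σzᵢ/Kᵢ = 1 with Kᵢ = Pᵢˢᵃᵗ/P ⇒ 1/P = Σzᵢ/Pᵢˢᵃᵗ.
1/P = 0.426/319.2 + 0.330/243.8 + 0.244/48.7 = 0.007698 ⇒ P = 129.897 kPa
xᵢ = zᵢP/Pᵢˢᵃᵗ ⇒ x_1 = 0.426·129.897/319.2 = 0.173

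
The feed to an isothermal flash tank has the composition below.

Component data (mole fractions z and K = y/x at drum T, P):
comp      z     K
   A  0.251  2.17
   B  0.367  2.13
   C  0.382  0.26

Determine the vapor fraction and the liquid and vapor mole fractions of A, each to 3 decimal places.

Iterate (Newton) starting at ψ = 0.35:
  ψ = 0.350: g = 0.1240, g' = -0.795 → ψ = 0.506
  ψ = 0.506: g = -0.0037, g' = -0.860 → ψ = 0.502
Converged at ψ = 0.502.
Compositions from xᵢ = zᵢ/(1+ψ(Kᵢ−1)), yᵢ = Kᵢxᵢ:
  A: x = 0.158, y = 0.343
  B: x = 0.234, y = 0.499
  C: x = 0.608, y = 0.158

ψ = 0.502, x_A = 0.158, y_A = 0.343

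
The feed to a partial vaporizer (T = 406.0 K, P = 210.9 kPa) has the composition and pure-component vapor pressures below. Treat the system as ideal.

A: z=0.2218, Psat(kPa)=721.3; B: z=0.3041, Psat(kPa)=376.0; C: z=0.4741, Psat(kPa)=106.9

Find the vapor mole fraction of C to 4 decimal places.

Raoult's law: Kᵢ = Pᵢˢᵃᵗ/P = Pᵢˢᵃᵗ/210.9.
  K_A = 721.3/210.9 = 3.420104, K_B = 376.0/210.9 = 1.782835, K_C = 106.9/210.9 = 0.506875
Material balance + equilibrium reduce to Σ zᵢ(Kᵢ−1)/(1+V/F(Kᵢ−1)) = 0.
g(0) = ΣzᵢKᵢ − 1 = 0.5410 and g(1) = 1 − Σzᵢ/Kᵢ = -0.1708, so a root lies in (0, 1).
Newton iteration, V/F⁰ = 0.57:
  V/F = 0.5700: g = 0.06500, g' = -0.5416 → V/F = 0.6900
  V/F = 0.6900: g = 0.00125, g' = -0.5257 → V/F = 0.6924
Converged at V/F = 0.6924.
Compositions from xᵢ = zᵢ/(1+V/F(Kᵢ−1)), yᵢ = Kᵢxᵢ:
  A: x = 0.0829, y = 0.2835
  B: x = 0.1972, y = 0.3516
  C: x = 0.7199, y = 0.3649

y_C = 0.3649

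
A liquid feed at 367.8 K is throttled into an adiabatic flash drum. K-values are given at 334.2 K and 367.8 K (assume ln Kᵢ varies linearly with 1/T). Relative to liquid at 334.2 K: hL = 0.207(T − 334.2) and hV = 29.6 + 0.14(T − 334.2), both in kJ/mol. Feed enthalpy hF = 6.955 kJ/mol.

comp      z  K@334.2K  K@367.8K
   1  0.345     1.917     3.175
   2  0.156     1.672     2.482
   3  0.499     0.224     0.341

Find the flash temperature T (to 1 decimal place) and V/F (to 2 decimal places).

Adiabatic flash: solve Rachford–Rice at each trial T, then check hF = ψ·hV(T) + (1−ψ)·hL(T).
  T = 334.2 K: K = (1.917, 1.672, 0.224), RR gives ψ = 0.052, H_out = 1.528 kJ/mol
  T = 367.8 K: K = (3.175, 2.482, 0.341), RR gives ψ = 0.502, H_out = 20.681 kJ/mol
  T = 351.0 K: K = (2.497, 2.056, 0.279), RR gives ψ = 0.325, H_out = 12.744 kJ/mol
  T = 342.6 K: K = (2.195, 1.859, 0.251), RR gives ψ = 0.209, H_out = 7.815 kJ/mol
  T = 338.4 K: K = (2.053, 1.764, 0.237), RR gives ψ = 0.137, H_out = 4.899 kJ/mol
  T = 340.5 K: K = (2.123, 1.811, 0.244), RR gives ψ = 0.175, H_out = 6.405 kJ/mol
Linear interpolation between T = 340.5 (H_out = 6.405) and T = 342.6 (H_out = 7.815) on hF = 6.955 gives T ≈ 341.3 K, at which ψ = 0.19.

T = 341.3 K, V/F = 0.19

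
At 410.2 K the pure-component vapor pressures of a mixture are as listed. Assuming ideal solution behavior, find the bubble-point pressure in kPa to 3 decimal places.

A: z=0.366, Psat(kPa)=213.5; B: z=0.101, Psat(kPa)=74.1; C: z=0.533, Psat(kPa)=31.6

Pbub = 102.468 kPa

At the bubble point ψ → 0, so ΣzᵢKᵢ = 1 with Kᵢ = Pᵢˢᵃᵗ/P ⇒ P = ΣzᵢPᵢˢᵃᵗ.
P = 0.366·213.5 + 0.101·74.1 + 0.533·31.6 = 102.468 kPa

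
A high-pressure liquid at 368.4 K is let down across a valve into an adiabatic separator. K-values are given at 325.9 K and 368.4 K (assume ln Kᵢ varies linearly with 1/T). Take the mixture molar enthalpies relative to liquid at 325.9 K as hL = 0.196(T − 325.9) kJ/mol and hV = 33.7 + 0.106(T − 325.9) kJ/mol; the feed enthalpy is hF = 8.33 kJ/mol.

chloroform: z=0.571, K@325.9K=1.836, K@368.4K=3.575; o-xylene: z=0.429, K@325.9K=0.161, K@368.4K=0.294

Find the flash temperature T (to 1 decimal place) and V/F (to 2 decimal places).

T = 329.0 K, V/F = 0.23

Adiabatic flash: solve Rachford–Rice at each trial T, then check hF = ψ·hV(T) + (1−ψ)·hL(T).
  T = 325.9 K: K = (1.836, 0.161), RR gives ψ = 0.167, H_out = 5.642 kJ/mol
  T = 368.4 K: K = (3.575, 0.294), RR gives ψ = 0.642, H_out = 27.515 kJ/mol
  T = 347.1 K: K = (2.613, 0.221), RR gives ψ = 0.467, H_out = 19.015 kJ/mol
  T = 336.5 K: K = (2.202, 0.190), RR gives ψ = 0.348, H_out = 13.472 kJ/mol
  T = 331.2 K: K = (2.014, 0.175), RR gives ψ = 0.269, H_out = 9.975 kJ/mol
  T = 328.5 K: K = (1.922, 0.168), RR gives ψ = 0.221, H_out = 7.898 kJ/mol
  T = 329.9 K: K = (1.969, 0.172), RR gives ψ = 0.247, H_out = 9.005 kJ/mol
Linear interpolation between T = 328.5 (H_out = 7.898) and T = 329.9 (H_out = 9.005) on hF = 8.33 gives T ≈ 329.0 K, at which ψ = 0.23.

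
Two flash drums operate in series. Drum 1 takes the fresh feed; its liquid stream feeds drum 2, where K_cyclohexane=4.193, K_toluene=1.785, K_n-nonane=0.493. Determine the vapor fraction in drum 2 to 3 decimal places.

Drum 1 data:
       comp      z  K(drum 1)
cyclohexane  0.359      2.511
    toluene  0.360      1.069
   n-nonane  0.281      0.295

Drum 1:
Iterate (Newton) starting at ψ₁ = 0.51:
  ψ₁ = 0.510: g = 0.0210, g' = -0.604 → ψ₁ = 0.545
Converged at ψ₁ = 0.545.
Drum-1 compositions:
  cyclohexane: x = 0.197, y = 0.495
  toluene: x = 0.347, y = 0.371
  n-nonane: x = 0.456, y = 0.135
Drum-2 feed = drum-1 liquid: z₂ = (0.1970, 0.3470, 0.4561).
Drum 2:
Let ψ₂ = V/F and solve Σ zᵢ(Kᵢ−1)/(1+ψ₂(Kᵢ−1)) = 0.
g(0) = ΣzᵢKᵢ − 1 = 0.670 and g(1) = 1 − Σzᵢ/Kᵢ = -0.166, so a root lies in (0, 1).
Newton–Raphson from ψ₂ = 0.38:
  ψ₂ = 0.380: g = 0.2075, g' = -0.717 → ψ₂ = 0.670
  ψ₂ = 0.670: g = 0.0289, g' = -0.564 → ψ₂ = 0.721
Converged at ψ₂ = 0.721.
  cyclohexane: x = 0.060, y = 0.250
  toluene: x = 0.222, y = 0.396
  n-nonane: x = 0.719, y = 0.354

V/F (drum 2) = 0.721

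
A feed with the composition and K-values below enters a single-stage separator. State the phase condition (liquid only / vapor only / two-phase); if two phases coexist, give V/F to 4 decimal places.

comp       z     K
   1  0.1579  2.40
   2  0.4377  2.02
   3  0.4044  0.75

vapor only

ΣzᵢKᵢ = 1.5664; Σzᵢ/Kᵢ = 0.8217.
Since Σzᵢ/Kᵢ < 1 the mixture is above its dew point — single vapor phase.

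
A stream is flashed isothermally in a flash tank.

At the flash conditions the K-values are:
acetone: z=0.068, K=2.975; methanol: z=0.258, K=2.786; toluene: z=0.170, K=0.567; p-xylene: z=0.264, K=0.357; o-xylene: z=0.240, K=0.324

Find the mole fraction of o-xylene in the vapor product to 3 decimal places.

y_o-xylene = 0.088

Rachford–Rice: g(ψ) = Σ zᵢ(Kᵢ−1)/(1+ψ(Kᵢ−1)) = 0.
Feasibility: ΣzᵢKᵢ = 1.189, Σzᵢ/Kᵢ = 1.896 — both > 1, two phases present.
Iterate (Newton) starting at ψ = 0.49:
  ψ = 0.490: g = -0.2699, g' = -0.832 → ψ = 0.166
  ψ = 0.166: g = 0.0049, g' = -0.954 → ψ = 0.171
Converged at ψ = 0.171.
Compositions from xᵢ = zᵢ/(1+ψ(Kᵢ−1)), yᵢ = Kᵢxᵢ:
  acetone: x = 0.051, y = 0.151
  methanol: x = 0.198, y = 0.551
  toluene: x = 0.184, y = 0.104
  p-xylene: x = 0.297, y = 0.106
  o-xylene: x = 0.271, y = 0.088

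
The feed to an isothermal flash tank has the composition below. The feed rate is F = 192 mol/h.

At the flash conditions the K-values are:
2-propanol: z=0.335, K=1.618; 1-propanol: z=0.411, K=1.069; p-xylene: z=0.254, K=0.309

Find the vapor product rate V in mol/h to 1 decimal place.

Material balance + equilibrium reduce to Σ zᵢ(Kᵢ−1)/(1+ψ(Kᵢ−1)) = 0.
g(0) = ΣzᵢKᵢ − 1 = 0.060 and g(1) = 1 − Σzᵢ/Kᵢ = -0.414, so a root lies in (0, 1).
Newton iteration, ψ⁰ = 0.38:
  ψ = 0.380: g = -0.0427, g' = -0.309 → ψ = 0.242
  ψ = 0.242: g = -0.0027, g' = -0.274 → ψ = 0.232
Converged at ψ = 0.232.
Then V = ψ·F = 0.2318·192 = 44.5 mol/h and L = F − V = 147.5 mol/h.

V = 44.5 mol/h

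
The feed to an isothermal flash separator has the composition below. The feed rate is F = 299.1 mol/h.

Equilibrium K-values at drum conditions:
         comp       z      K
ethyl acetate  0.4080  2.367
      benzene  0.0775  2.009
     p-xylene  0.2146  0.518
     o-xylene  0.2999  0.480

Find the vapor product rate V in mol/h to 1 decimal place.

Rachford–Rice: g(ψ) = Σ zᵢ(Kᵢ−1)/(1+ψ(Kᵢ−1)) = 0.
Check two-phase: ΣzᵢKᵢ = 1.3765 > 1 and Σzᵢ/Kᵢ = 1.2500 > 1, so g(0) = 0.3765 > 0 and g(1) = -0.2500 < 0.
Newton–Raphson from ψ = 0.5:
  ψ = 0.5000: g = 0.03625, g' = -0.5385 → ψ = 0.5673
  ψ = 0.5673: g = 0.00028, g' = -0.5314 → ψ = 0.5679
Converged at ψ = 0.5679.
Then V = ψ·F = 0.5679·299.1 = 169.8 mol/h and L = F − V = 129.3 mol/h.

V = 169.8 mol/h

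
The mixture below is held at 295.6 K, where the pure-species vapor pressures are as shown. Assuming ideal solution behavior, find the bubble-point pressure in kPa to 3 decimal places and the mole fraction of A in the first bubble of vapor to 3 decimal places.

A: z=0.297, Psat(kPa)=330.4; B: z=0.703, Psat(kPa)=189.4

Pbub = 231.277 kPa, y_A = 0.424

At the bubble point ψ → 0, so ΣzᵢKᵢ = 1 with Kᵢ = Pᵢˢᵃᵗ/P ⇒ P = ΣzᵢPᵢˢᵃᵗ.
P = 0.297·330.4 + 0.703·189.4 = 231.277 kPa
yᵢ = zᵢPᵢˢᵃᵗ/P ⇒ y_A = 0.297·330.4/231.277 = 0.424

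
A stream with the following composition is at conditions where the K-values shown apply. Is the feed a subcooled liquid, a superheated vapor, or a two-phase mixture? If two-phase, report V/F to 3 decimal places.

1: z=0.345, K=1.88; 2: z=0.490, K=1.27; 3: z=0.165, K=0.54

superheated vapor

ΣzᵢKᵢ = 1.360; Σzᵢ/Kᵢ = 0.875.
Since Σzᵢ/Kᵢ < 1 the mixture is above its dew point — single vapor phase.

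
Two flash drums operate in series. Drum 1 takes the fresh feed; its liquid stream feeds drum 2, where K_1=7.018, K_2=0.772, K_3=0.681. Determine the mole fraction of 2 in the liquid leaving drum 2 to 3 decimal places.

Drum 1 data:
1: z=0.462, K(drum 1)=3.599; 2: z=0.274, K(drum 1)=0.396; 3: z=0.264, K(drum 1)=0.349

Drum 1:
Let ψ₁ = V/F and solve Σ zᵢ(Kᵢ−1)/(1+ψ₁(Kᵢ−1)) = 0.
Feasibility: ΣzᵢKᵢ = 1.863, Σzᵢ/Kᵢ = 1.577 — both > 1, two phases present.
Iterate (Newton) starting at ψ₁ = 0.5:
  ψ₁ = 0.500: g = 0.0303, g' = -1.041 → ψ₁ = 0.529
Converged at ψ₁ = 0.529.
Drum-1 compositions:
  1: x = 0.194, y = 0.700
  2: x = 0.403, y = 0.159
  3: x = 0.403, y = 0.141
Drum-2 feed = drum-1 liquid: z₂ = (0.1945, 0.4027, 0.4028).
Drum 2:
Let ψ₂ = V/F and solve Σ zᵢ(Kᵢ−1)/(1+ψ₂(Kᵢ−1)) = 0.
Check two-phase: ΣzᵢKᵢ = 1.950 > 1 and Σzᵢ/Kᵢ = 1.141 > 1, so g(0) = 0.950 > 0 and g(1) = -0.141 < 0.
Newton–Raphson from ψ₂ = 0.5:
  ψ₂ = 0.500: g = 0.0354, g' = -0.523 → ψ₂ = 0.568
  ψ₂ = 0.568: g = 0.0026, g' = -0.450 → ψ₂ = 0.574
Converged at ψ₂ = 0.574.
  1: x = 0.044, y = 0.307
  2: x = 0.463, y = 0.358
  3: x = 0.493, y = 0.336

x_2 (drum 2) = 0.463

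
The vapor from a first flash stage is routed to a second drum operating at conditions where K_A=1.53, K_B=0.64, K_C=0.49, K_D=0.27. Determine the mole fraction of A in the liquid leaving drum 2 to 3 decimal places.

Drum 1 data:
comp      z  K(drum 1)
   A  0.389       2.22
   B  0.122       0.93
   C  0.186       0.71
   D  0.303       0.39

Drum 1:
Newton iteration, ψ₁⁰ = 0.5:
  ψ₁ = 0.500: g = -0.0431, g' = -0.479 → ψ₁ = 0.410
Converged at ψ₁ = 0.410.
Drum-1 compositions:
  A: x = 0.259, y = 0.576
  B: x = 0.126, y = 0.117
  C: x = 0.211, y = 0.150
  D: x = 0.404, y = 0.158
Drum-2 feed = drum-1 vapor: z₂ = (0.5758, 0.1168, 0.1499, 0.1575).
Drum 2:
Rachford–Rice: g(ψ₂) = Σ zᵢ(Kᵢ−1)/(1+ψ₂(Kᵢ−1)) = 0.
g(0) = ΣzᵢKᵢ − 1 = 0.072 and g(1) = 1 − Σzᵢ/Kᵢ = -0.448, so a root lies in (0, 1).
Newton–Raphson from ψ₂ = 0.5:
  ψ₂ = 0.500: g = -0.0938, g' = -0.402 → ψ₂ = 0.267
  ψ₂ = 0.267: g = -0.0105, g' = -0.324 → ψ₂ = 0.235
  ψ₂ = 0.235: g = -0.0001, g' = -0.319 → ψ₂ = 0.234
Converged at ψ₂ = 0.234.
  A: x = 0.512, y = 0.784
  B: x = 0.128, y = 0.082
  C: x = 0.170, y = 0.083
  D: x = 0.190, y = 0.051

x_A (drum 2) = 0.512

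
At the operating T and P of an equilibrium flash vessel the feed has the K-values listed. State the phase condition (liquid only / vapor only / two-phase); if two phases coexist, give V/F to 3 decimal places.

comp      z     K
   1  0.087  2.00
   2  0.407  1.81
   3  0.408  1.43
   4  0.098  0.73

ΣzᵢKᵢ = 1.566; Σzᵢ/Kᵢ = 0.688.
Since Σzᵢ/Kᵢ < 1 the mixture is above its dew point — single vapor phase.

vapor only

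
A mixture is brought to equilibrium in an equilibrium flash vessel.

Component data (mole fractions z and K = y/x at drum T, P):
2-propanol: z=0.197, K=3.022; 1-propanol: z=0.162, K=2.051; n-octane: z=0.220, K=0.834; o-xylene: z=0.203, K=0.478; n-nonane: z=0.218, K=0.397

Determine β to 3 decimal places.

β = 0.389

Rachford–Rice: g(β) = Σ zᵢ(Kᵢ−1)/(1+β(Kᵢ−1)) = 0.
Feasibility: ΣzᵢKᵢ = 1.295, Σzᵢ/Kᵢ = 1.382 — both > 1, two phases present.
Newton–Raphson from β = 0.34:
  β = 0.340: g = 0.0286, g' = -0.594 → β = 0.388
  β = 0.388: g = 0.0006, g' = -0.572 → β = 0.389
Converged at β = 0.389.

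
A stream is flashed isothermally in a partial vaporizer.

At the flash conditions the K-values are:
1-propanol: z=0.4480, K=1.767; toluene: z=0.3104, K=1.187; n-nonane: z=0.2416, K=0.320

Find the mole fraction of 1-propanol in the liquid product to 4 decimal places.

x_1-propanol = 0.3033

Rachford–Rice: g(V/F) = Σ zᵢ(Kᵢ−1)/(1+V/F(Kᵢ−1)) = 0.
Check two-phase: ΣzᵢKᵢ = 1.2374 > 1 and Σzᵢ/Kᵢ = 1.2700 > 1, so g(0) = 0.2374 > 0 and g(1) = -0.2700 < 0.
Iterate (Newton) starting at V/F = 0.34:
  V/F = 0.3400: g = 0.11342, g' = -0.3644 → V/F = 0.6513
  V/F = 0.6513: g = -0.01398, g' = -0.4857 → V/F = 0.6225
  V/F = 0.6225: g = -0.00030, g' = -0.4653 → V/F = 0.6218
Converged at V/F = 0.6218.
Compositions from xᵢ = zᵢ/(1+V/F(Kᵢ−1)), yᵢ = Kᵢxᵢ:
  1-propanol: x = 0.3033, y = 0.5360
  toluene: x = 0.2781, y = 0.3301
  n-nonane: x = 0.4186, y = 0.1340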